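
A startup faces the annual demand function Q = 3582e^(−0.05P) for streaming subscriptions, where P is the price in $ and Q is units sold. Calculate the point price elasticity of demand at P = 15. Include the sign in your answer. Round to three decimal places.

-0.750

At P = 15, Q = 1692.017.
dQ/dP = −0.05·3582e^(−0.05P) = −0.05Q = -84.601.
ε = (dQ/dP)(P/Q) = (-84.601)(15/1692.017).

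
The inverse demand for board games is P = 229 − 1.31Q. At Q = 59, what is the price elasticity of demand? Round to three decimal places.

-1.963

At Q = 59, P = 229 − 1.31(59) = 151.71.
dP/dQ = −1.31, so dQ/dP = 1/(−1.31) = -0.763.
ε = (dQ/dP)(P/Q) = (-0.763)(151.71/59).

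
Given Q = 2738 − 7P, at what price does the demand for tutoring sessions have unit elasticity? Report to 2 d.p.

195.57

For linear demand Q = a − bP, ε = −bP/(a − bP). |ε| = 1 when bP = a − bP, i.e. P = a/(2b).
P = 2738/(2·7) = 2738/14 = 195.5714.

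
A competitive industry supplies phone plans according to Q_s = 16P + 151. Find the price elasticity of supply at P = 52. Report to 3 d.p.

At P = 52, Q_s = 983.
dQ_s/dP = 16.
ε_s = (dQ_s/dP)(P/Q_s) = (16)(52/983).

0.846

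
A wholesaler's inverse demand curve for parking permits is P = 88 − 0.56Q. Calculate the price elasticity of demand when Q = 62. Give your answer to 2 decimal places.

-1.53

At Q = 62, P = 88 − 0.56(62) = 53.28.
dP/dQ = −0.56, so dQ/dP = 1/(−0.56) = -1.786.
ε = (dQ/dP)(P/Q) = (-1.786)(53.28/62).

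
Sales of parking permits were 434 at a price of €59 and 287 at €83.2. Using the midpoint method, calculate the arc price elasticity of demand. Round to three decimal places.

ΔQ = 287 − 434 = -147; ΔP = 83.2 − 59 = 24.2.
Midpoints: P̄ = 71.10, Q̄ = 360.5.
ε = (ΔQ/ΔP)(P̄/Q̄) = (-147/24.2)(71.10/360.5).

-1.198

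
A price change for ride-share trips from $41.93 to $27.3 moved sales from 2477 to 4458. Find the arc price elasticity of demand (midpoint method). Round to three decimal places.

-1.352

ΔQ = 4458 − 2477 = 1981; ΔP = 27.3 − 41.93 = -14.63.
Midpoints: P̄ = 34.62, Q̄ = 3467.5.
ε = (ΔQ/ΔP)(P̄/Q̄) = (1981/-14.63)(34.62/3467.5).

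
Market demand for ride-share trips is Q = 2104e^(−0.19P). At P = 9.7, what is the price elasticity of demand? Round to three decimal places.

At P = 9.7, Q = 333.151.
dQ/dP = −0.19·2104e^(−0.19P) = −0.19Q = -63.299.
ε = (dQ/dP)(P/Q) = (-63.299)(9.7/333.151).
|ε| > 1, so demand is elastic at this price.

-1.843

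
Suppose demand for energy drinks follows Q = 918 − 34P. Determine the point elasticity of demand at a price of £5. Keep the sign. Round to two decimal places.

At P = 5, Q = 748.
dQ/dP = −34.
ε = (dQ/dP)(P/Q) = (-34)(5/748).

-0.23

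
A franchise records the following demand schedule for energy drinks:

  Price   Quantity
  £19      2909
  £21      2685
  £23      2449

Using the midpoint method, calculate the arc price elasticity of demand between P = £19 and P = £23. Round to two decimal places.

-0.90

At P = 19, Q = 2909; at P = 23, Q = 2449.
ΔQ = -460, ΔP = 4. Midpoints: P̄ = 21.00, Q̄ = 2679.0.
ε = (ΔQ/ΔP)(P̄/Q̄) = (-460/4)(21.00/2679.0).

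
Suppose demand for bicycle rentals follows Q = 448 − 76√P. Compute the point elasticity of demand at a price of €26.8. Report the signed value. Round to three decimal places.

-3.606

At P = 26.8, Q = 54.558.
dQ/dP = −76/(2√P) = -7.340.
ε = (dQ/dP)(P/Q) = (-7.340)(26.8/54.558).
|ε| > 1, so demand is elastic at this price.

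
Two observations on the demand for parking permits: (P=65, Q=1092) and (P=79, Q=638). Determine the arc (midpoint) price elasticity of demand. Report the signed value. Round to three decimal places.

ΔQ = 638 − 1092 = -454; ΔP = 79 − 65 = 14.
Midpoints: P̄ = 72.00, Q̄ = 865.0.
ε = (ΔQ/ΔP)(P̄/Q̄) = (-454/14)(72.00/865.0).

-2.699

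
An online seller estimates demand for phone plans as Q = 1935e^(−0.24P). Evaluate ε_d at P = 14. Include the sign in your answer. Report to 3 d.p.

-3.360

At P = 14, Q = 67.213.
dQ/dP = −0.24·1935e^(−0.24P) = −0.24Q = -16.131.
ε = (dQ/dP)(P/Q) = (-16.131)(14/67.213).
|ε| > 1, so demand is elastic at this price.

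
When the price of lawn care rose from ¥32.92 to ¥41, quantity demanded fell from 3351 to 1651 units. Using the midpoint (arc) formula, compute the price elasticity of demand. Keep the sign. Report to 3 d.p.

-3.109

ΔQ = 1651 − 3351 = -1700; ΔP = 41 − 32.92 = 8.08.
Midpoints: P̄ = 36.96, Q̄ = 2501.0.
ε = (ΔQ/ΔP)(P̄/Q̄) = (-1700/8.08)(36.96/2501.0).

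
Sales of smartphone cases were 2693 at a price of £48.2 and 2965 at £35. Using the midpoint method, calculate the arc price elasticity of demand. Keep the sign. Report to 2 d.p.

-0.30

ΔQ = 2965 − 2693 = 272; ΔP = 35 − 48.2 = -13.2.
Midpoints: P̄ = 41.60, Q̄ = 2829.0.
ε = (ΔQ/ΔP)(P̄/Q̄) = (272/-13.2)(41.60/2829.0).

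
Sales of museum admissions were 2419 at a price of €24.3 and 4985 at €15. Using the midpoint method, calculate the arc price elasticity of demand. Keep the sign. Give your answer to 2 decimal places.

-1.46

ΔQ = 4985 − 2419 = 2566; ΔP = 15 − 24.3 = -9.3.
Midpoints: P̄ = 19.65, Q̄ = 3702.0.
ε = (ΔQ/ΔP)(P̄/Q̄) = (2566/-9.3)(19.65/3702.0).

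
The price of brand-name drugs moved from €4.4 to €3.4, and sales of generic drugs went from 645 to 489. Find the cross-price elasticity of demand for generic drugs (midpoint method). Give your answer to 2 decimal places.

1.07

ΔQ_x = 489 − 645 = -156; ΔP_y = 3.4 − 4.4 = -1.0.
Midpoints: P̄_y = 3.90, Q̄_x = 567.0.
ε_xy = (ΔQ_x/ΔP_y)(P̄_y/Q̄_x) = (-156/-1.0)(3.90/567.0).
ε_xy > 0, so the goods are substitutes.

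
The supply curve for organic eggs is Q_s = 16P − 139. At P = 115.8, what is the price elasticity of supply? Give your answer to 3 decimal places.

At P = 115.8, Q_s = 1713.80.
dQ_s/dP = 16.
ε_s = (dQ_s/dP)(P/Q_s) = (16)(115.8/1713.80).

1.081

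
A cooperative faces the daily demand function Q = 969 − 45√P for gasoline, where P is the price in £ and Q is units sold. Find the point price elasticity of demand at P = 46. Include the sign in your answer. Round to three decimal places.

-0.230

At P = 46, Q = 663.795.
dQ/dP = −45/(2√P) = -3.317.
ε = (dQ/dP)(P/Q) = (-3.317)(46/663.795).
|ε| < 1, so demand is inelastic at this price.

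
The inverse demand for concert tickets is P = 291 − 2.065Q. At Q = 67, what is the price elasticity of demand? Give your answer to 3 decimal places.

At Q = 67, P = 291 − 2.065(67) = 152.65.
dP/dQ = −2.065, so dQ/dP = 1/(−2.065) = -0.484.
ε = (dQ/dP)(P/Q) = (-0.484)(152.65/67).

-1.103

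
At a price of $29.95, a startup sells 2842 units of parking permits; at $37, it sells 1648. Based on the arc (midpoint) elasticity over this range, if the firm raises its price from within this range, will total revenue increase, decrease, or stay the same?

Arc ε = (-1194/7.05)(33.48/2245.0) ≈ -2.525.
|ε| = 2.53 > 1, so demand is elastic. A price rise therefore reduces total revenue.

decrease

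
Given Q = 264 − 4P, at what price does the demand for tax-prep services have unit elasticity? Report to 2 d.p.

For linear demand Q = a − bP, ε = −bP/(a − bP). |ε| = 1 when bP = a − bP, i.e. P = a/(2b).
P = 264/(2·4) = 264/8 = 33.0000.

33.00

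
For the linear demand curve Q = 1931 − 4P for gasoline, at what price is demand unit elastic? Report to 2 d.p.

For linear demand Q = a − bP, ε = −bP/(a − bP). |ε| = 1 when bP = a − bP, i.e. P = a/(2b).
P = 1931/(2·4) = 1931/8 = 241.3750.

241.38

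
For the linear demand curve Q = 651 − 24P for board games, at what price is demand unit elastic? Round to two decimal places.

For linear demand Q = a − bP, ε = −bP/(a − bP). |ε| = 1 when bP = a − bP, i.e. P = a/(2b).
P = 651/(2·24) = 651/48 = 13.5625.

13.56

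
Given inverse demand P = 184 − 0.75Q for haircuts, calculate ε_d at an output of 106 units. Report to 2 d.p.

-1.31

At Q = 106, P = 184 − 0.75(106) = 104.50.
dP/dQ = −0.75, so dQ/dP = 1/(−0.75) = -1.333.
ε = (dQ/dP)(P/Q) = (-1.333)(104.50/106).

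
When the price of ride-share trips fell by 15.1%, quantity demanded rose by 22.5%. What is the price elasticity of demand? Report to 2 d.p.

ε = %ΔQ / %ΔP = (22.5)/(-15.1) = -1.490.

-1.49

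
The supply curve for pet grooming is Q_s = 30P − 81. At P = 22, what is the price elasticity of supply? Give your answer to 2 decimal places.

At P = 22, Q_s = 579.
dQ_s/dP = 30.
ε_s = (dQ_s/dP)(P/Q_s) = (30)(22/579).

1.14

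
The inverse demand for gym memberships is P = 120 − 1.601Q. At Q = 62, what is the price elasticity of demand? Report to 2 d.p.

At Q = 62, P = 120 − 1.601(62) = 20.74.
dP/dQ = −1.601, so dQ/dP = 1/(−1.601) = -0.625.
ε = (dQ/dP)(P/Q) = (-0.625)(20.74/62).

-0.21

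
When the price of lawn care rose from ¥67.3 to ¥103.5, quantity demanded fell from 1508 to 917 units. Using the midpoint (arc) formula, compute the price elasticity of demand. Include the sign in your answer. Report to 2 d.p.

-1.15

ΔQ = 917 − 1508 = -591; ΔP = 103.5 − 67.3 = 36.2.
Midpoints: P̄ = 85.40, Q̄ = 1212.5.
ε = (ΔQ/ΔP)(P̄/Q̄) = (-591/36.2)(85.40/1212.5).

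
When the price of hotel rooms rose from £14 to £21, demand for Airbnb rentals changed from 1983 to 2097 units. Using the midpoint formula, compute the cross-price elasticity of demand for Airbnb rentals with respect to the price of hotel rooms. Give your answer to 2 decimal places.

0.14

ΔQ_x = 2097 − 1983 = 114; ΔP_y = 21 − 14 = 7.
Midpoints: P̄_y = 17.50, Q̄_x = 2040.0.
ε_xy = (ΔQ_x/ΔP_y)(P̄_y/Q̄_x) = (114/7)(17.50/2040.0).
ε_xy > 0, so the goods are substitutes.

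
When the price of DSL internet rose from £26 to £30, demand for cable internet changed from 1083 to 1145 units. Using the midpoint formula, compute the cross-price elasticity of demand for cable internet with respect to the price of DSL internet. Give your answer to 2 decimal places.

ΔQ_x = 1145 − 1083 = 62; ΔP_y = 30 − 26 = 4.
Midpoints: P̄_y = 28.00, Q̄_x = 1114.0.
ε_xy = (ΔQ_x/ΔP_y)(P̄_y/Q̄_x) = (62/4)(28.00/1114.0).

0.39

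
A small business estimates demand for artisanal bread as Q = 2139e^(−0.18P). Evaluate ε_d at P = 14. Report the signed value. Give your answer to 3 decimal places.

-2.520

At P = 14, Q = 172.103.
dQ/dP = −0.18·2139e^(−0.18P) = −0.18Q = -30.979.
ε = (dQ/dP)(P/Q) = (-30.979)(14/172.103).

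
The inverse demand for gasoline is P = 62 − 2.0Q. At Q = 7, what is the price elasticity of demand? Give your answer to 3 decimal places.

-3.429

At Q = 7, P = 62 − 2.0(7) = 48.00.
dP/dQ = −2.0, so dQ/dP = 1/(−2.0) = -0.500.
ε = (dQ/dP)(P/Q) = (-0.500)(48.00/7).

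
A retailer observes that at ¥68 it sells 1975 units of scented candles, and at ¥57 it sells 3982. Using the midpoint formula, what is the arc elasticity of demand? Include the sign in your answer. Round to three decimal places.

ΔQ = 3982 − 1975 = 2007; ΔP = 57 − 68 = -11.
Midpoints: P̄ = 62.50, Q̄ = 2978.5.
ε = (ΔQ/ΔP)(P̄/Q̄) = (2007/-11)(62.50/2978.5).

-3.829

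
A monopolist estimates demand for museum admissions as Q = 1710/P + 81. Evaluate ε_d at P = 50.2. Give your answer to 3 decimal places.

-0.296

At P = 50.2, Q = 115.064.
dQ/dP = −1710/P² = -0.679.
ε = (dQ/dP)(P/Q) = (-0.679)(50.2/115.064).
|ε| < 1, so demand is inelastic at this price.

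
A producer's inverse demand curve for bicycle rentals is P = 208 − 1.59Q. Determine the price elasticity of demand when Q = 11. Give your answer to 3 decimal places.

At Q = 11, P = 208 − 1.59(11) = 190.51.
dP/dQ = −1.59, so dQ/dP = 1/(−1.59) = -0.629.
ε = (dQ/dP)(P/Q) = (-0.629)(190.51/11).

-10.893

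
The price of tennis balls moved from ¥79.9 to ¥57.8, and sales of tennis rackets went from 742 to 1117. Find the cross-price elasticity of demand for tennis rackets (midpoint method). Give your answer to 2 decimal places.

-1.26

ΔQ_x = 1117 − 742 = 375; ΔP_y = 57.8 − 79.9 = -22.1.
Midpoints: P̄_y = 68.85, Q̄_x = 929.5.
ε_xy = (ΔQ_x/ΔP_y)(P̄_y/Q̄_x) = (375/-22.1)(68.85/929.5).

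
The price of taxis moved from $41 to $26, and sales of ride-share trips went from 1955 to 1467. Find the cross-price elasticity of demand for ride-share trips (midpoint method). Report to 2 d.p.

0.64

ΔQ_x = 1467 − 1955 = -488; ΔP_y = 26 − 41 = -15.
Midpoints: P̄_y = 33.50, Q̄_x = 1711.0.
ε_xy = (ΔQ_x/ΔP_y)(P̄_y/Q̄_x) = (-488/-15)(33.50/1711.0).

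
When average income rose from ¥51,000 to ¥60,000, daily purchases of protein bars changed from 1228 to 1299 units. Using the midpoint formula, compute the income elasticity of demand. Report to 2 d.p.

ΔQ = 71, ΔI = 9000. Midpoints: Ī = 55,500, Q̄ = 1263.5.
ε_I = (ΔQ/ΔI)(Ī/Q̄) = (71/9000)(55500/1263.5).

0.35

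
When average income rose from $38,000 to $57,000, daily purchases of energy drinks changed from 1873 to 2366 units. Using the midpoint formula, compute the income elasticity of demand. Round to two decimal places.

ΔQ = 493, ΔI = 19000. Midpoints: Ī = 47,500, Q̄ = 2119.5.
ε_I = (ΔQ/ΔI)(Ī/Q̄) = (493/19000)(47500/2119.5).
ε_I > 0, so the good is normal.

0.58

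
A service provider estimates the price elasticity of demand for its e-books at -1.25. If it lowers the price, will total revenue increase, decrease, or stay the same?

|ε| = 1.25 > 1, so demand is elastic. A price cut therefore raises total revenue.

increase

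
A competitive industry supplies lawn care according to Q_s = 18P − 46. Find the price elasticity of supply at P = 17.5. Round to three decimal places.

1.171

At P = 17.5, Q_s = 269.
dQ_s/dP = 18.
ε_s = (dQ_s/dP)(P/Q_s) = (18)(17.5/269).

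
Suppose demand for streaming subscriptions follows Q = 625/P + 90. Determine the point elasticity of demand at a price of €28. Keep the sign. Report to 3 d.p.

-0.199

At P = 28, Q = 112.321.
dQ/dP = −625/P² = -0.797.
ε = (dQ/dP)(P/Q) = (-0.797)(28/112.321).
|ε| < 1, so demand is inelastic at this price.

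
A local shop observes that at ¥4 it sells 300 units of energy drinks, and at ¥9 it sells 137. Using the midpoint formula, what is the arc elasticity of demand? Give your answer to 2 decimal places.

ΔQ = 137 − 300 = -163; ΔP = 9 − 4 = 5.
Midpoints: P̄ = 6.50, Q̄ = 218.5.
ε = (ΔQ/ΔP)(P̄/Q̄) = (-163/5)(6.50/218.5).

-0.97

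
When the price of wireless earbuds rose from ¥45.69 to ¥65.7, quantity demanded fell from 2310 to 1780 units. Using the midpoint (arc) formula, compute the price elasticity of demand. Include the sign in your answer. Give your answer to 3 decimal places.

-0.721

ΔQ = 1780 − 2310 = -530; ΔP = 65.7 − 45.69 = 20.01.
Midpoints: P̄ = 55.70, Q̄ = 2045.0.
ε = (ΔQ/ΔP)(P̄/Q̄) = (-530/20.01)(55.70/2045.0).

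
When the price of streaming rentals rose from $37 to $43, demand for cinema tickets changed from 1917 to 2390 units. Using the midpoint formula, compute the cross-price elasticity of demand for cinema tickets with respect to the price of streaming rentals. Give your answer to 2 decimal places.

ΔQ_x = 2390 − 1917 = 473; ΔP_y = 43 − 37 = 6.
Midpoints: P̄_y = 40.00, Q̄_x = 2153.5.
ε_xy = (ΔQ_x/ΔP_y)(P̄_y/Q̄_x) = (473/6)(40.00/2153.5).
ε_xy > 0, so the goods are substitutes.

1.46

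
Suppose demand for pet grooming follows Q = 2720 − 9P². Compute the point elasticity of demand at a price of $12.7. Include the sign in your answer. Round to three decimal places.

At P = 12.7, Q = 1268.390.
dQ/dP = −18P = -228.600.
ε = (dQ/dP)(P/Q) = (-228.600)(12.7/1268.390).

-2.289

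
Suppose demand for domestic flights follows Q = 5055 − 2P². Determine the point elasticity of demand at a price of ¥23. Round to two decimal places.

-0.53

At P = 23, Q = 3997.
dQ/dP = −4P = -92.
ε = (dQ/dP)(P/Q) = (-92)(23/3997).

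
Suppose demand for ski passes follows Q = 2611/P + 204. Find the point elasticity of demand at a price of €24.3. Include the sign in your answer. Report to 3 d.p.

At P = 24.3, Q = 311.449.
dQ/dP = −2611/P² = -4.422.
ε = (dQ/dP)(P/Q) = (-4.422)(24.3/311.449).
|ε| < 1, so demand is inelastic at this price.

-0.345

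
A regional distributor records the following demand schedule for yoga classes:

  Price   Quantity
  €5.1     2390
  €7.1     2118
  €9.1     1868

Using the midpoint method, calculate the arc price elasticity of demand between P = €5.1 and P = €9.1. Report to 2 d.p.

At P = 5.1, Q = 2390; at P = 9.1, Q = 1868.
ΔQ = -522, ΔP = 4.0. Midpoints: P̄ = 7.10, Q̄ = 2129.0.
ε = (ΔQ/ΔP)(P̄/Q̄) = (-522/4.0)(7.10/2129.0).

-0.44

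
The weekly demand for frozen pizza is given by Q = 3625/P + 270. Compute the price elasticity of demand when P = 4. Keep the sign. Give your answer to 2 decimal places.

At P = 4, Q = 1176.250.
dQ/dP = −3625/P² = -226.562.
ε = (dQ/dP)(P/Q) = (-226.562)(4/1176.250).

-0.77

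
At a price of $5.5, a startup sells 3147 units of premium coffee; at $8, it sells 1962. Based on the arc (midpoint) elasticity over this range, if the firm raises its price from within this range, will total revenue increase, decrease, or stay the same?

decrease

Arc ε = (-1185/2.5)(6.75/2554.5) ≈ -1.252.
|ε| = 1.25 > 1, so demand is elastic. A price rise therefore reduces total revenue.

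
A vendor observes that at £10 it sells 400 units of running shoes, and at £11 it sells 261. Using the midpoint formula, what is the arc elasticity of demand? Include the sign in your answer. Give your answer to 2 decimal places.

-4.42

ΔQ = 261 − 400 = -139; ΔP = 11 − 10 = 1.
Midpoints: P̄ = 10.50, Q̄ = 330.5.
ε = (ΔQ/ΔP)(P̄/Q̄) = (-139/1)(10.50/330.5).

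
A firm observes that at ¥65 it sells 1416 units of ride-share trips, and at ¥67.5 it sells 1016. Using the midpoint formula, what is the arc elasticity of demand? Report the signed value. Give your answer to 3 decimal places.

ΔQ = 1016 − 1416 = -400; ΔP = 67.5 − 65 = 2.5.
Midpoints: P̄ = 66.25, Q̄ = 1216.0.
ε = (ΔQ/ΔP)(P̄/Q̄) = (-400/2.5)(66.25/1216.0).

-8.717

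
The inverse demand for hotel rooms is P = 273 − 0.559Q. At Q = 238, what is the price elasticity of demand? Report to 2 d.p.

At Q = 238, P = 273 − 0.559(238) = 139.96.
dP/dQ = −0.559, so dQ/dP = 1/(−0.559) = -1.789.
ε = (dQ/dP)(P/Q) = (-1.789)(139.96/238).

-1.05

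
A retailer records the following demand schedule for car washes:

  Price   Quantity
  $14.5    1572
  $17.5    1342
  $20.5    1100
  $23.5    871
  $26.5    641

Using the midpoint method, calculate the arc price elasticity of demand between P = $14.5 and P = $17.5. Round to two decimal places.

At P = 14.5, Q = 1572; at P = 17.5, Q = 1342.
ΔQ = -230, ΔP = 3.0. Midpoints: P̄ = 16.00, Q̄ = 1457.0.
ε = (ΔQ/ΔP)(P̄/Q̄) = (-230/3.0)(16.00/1457.0).

-0.84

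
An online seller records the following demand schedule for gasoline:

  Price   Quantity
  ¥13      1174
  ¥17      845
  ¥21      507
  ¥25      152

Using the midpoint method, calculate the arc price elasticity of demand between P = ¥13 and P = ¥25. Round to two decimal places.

-2.44

At P = 13, Q = 1174; at P = 25, Q = 152.
ΔQ = -1022, ΔP = 12. Midpoints: P̄ = 19.00, Q̄ = 663.0.
ε = (ΔQ/ΔP)(P̄/Q̄) = (-1022/12)(19.00/663.0).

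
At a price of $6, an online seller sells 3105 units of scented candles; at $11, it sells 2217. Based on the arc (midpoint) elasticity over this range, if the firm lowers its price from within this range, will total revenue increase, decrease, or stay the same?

decrease

Arc ε = (-888/5)(8.50/2661.0) ≈ -0.567.
|ε| = 0.57 < 1, so demand is inelastic. A price cut therefore reduces total revenue.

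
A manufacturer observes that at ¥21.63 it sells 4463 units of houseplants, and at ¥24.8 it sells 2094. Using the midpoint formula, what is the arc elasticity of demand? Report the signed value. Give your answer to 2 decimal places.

ΔQ = 2094 − 4463 = -2369; ΔP = 24.8 − 21.63 = 3.17.
Midpoints: P̄ = 23.21, Q̄ = 3278.5.
ε = (ΔQ/ΔP)(P̄/Q̄) = (-2369/3.17)(23.21/3278.5).

-5.29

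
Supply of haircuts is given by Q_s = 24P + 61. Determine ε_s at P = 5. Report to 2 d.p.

At P = 5, Q_s = 181.
dQ_s/dP = 24.
ε_s = (dQ_s/dP)(P/Q_s) = (24)(5/181).

0.66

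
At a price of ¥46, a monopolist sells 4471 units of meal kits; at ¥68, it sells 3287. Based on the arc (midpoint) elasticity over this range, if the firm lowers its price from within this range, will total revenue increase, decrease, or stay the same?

Arc ε = (-1184/22)(57.00/3879.0) ≈ -0.791.
|ε| = 0.79 < 1, so demand is inelastic. A price cut therefore reduces total revenue.

decrease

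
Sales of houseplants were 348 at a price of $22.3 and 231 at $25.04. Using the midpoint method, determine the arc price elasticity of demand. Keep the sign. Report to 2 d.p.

-3.49

ΔQ = 231 − 348 = -117; ΔP = 25.04 − 22.3 = 2.74.
Midpoints: P̄ = 23.67, Q̄ = 289.5.
ε = (ΔQ/ΔP)(P̄/Q̄) = (-117/2.74)(23.67/289.5).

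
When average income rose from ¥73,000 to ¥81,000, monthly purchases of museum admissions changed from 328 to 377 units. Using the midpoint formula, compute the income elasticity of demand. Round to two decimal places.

1.34

ΔQ = 49, ΔI = 8000. Midpoints: Ī = 77,000, Q̄ = 352.5.
ε_I = (ΔQ/ΔI)(Ī/Q̄) = (49/8000)(77000/352.5).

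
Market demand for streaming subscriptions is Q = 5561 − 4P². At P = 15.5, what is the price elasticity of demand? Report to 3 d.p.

At P = 15.5, Q = 4600.
dQ/dP = −8P = -124.
ε = (dQ/dP)(P/Q) = (-124)(15.5/4600).
|ε| < 1, so demand is inelastic at this price.

-0.418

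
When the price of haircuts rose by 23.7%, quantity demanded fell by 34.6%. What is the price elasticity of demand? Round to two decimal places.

ε = %ΔQ / %ΔP = (-34.6)/(23.7) = -1.460.

-1.46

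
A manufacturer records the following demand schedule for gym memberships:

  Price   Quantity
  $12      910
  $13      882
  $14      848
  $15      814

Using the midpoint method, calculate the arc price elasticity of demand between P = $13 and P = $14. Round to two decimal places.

-0.53

At P = 13, Q = 882; at P = 14, Q = 848.
ΔQ = -34, ΔP = 1. Midpoints: P̄ = 13.50, Q̄ = 865.0.
ε = (ΔQ/ΔP)(P̄/Q̄) = (-34/1)(13.50/865.0).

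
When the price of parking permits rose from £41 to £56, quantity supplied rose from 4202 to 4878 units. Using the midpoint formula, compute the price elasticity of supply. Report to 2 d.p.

ΔQ = 4878 − 4202 = 676; ΔP = 56 − 41 = 15.
Midpoints: P̄ = 48.50, Q̄ = 4540.0.
ε_s = (ΔQ/ΔP)(P̄/Q̄) = (676/15)(48.50/4540.0).

0.48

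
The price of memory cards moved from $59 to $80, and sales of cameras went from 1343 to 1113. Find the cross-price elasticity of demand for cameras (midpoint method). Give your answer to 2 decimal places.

ΔQ_x = 1113 − 1343 = -230; ΔP_y = 80 − 59 = 21.
Midpoints: P̄_y = 69.50, Q̄_x = 1228.0.
ε_xy = (ΔQ_x/ΔP_y)(P̄_y/Q̄_x) = (-230/21)(69.50/1228.0).
ε_xy < 0, so the goods are complements.

-0.62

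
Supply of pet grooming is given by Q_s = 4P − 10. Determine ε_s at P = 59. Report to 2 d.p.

1.04

At P = 59, Q_s = 226.
dQ_s/dP = 4.
ε_s = (dQ_s/dP)(P/Q_s) = (4)(59/226).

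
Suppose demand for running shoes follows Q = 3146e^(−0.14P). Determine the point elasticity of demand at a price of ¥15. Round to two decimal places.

-2.10

At P = 15, Q = 385.248.
dQ/dP = −0.14·3146e^(−0.14P) = −0.14Q = -53.935.
ε = (dQ/dP)(P/Q) = (-53.935)(15/385.248).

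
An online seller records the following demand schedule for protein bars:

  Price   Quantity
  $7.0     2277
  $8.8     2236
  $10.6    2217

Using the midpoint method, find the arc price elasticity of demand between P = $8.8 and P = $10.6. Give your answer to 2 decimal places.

-0.05

At P = 8.8, Q = 2236; at P = 10.6, Q = 2217.
ΔQ = -19, ΔP = 1.8. Midpoints: P̄ = 9.70, Q̄ = 2226.5.
ε = (ΔQ/ΔP)(P̄/Q̄) = (-19/1.8)(9.70/2226.5).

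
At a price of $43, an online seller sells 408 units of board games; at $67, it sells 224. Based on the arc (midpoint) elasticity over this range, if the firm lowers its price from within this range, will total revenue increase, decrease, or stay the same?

increase

Arc ε = (-184/24)(55.00/316.0) ≈ -1.334.
|ε| = 1.33 > 1, so demand is elastic. A price cut therefore raises total revenue.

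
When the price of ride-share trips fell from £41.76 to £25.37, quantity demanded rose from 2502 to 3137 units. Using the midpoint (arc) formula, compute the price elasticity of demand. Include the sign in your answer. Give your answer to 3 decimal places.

-0.461

ΔQ = 3137 − 2502 = 635; ΔP = 25.37 − 41.76 = -16.39.
Midpoints: P̄ = 33.56, Q̄ = 2819.5.
ε = (ΔQ/ΔP)(P̄/Q̄) = (635/-16.39)(33.56/2819.5).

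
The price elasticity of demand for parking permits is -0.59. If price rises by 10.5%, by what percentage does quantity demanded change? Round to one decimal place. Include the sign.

%ΔQ ≈ ε × %ΔP = (-0.59)(10.5%) = -6.19%.

-6.2%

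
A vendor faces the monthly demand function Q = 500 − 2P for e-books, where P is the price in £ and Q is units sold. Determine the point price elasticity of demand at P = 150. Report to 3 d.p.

-1.500

At P = 150, Q = 200.
dQ/dP = −2.
ε = (dQ/dP)(P/Q) = (-2)(150/200).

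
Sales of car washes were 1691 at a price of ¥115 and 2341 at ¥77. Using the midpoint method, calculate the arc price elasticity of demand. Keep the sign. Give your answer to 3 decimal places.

ΔQ = 2341 − 1691 = 650; ΔP = 77 − 115 = -38.
Midpoints: P̄ = 96.00, Q̄ = 2016.0.
ε = (ΔQ/ΔP)(P̄/Q̄) = (650/-38)(96.00/2016.0).

-0.815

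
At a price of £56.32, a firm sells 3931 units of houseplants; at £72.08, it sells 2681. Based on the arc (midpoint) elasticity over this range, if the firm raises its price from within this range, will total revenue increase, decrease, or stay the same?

Arc ε = (-1250/15.76)(64.20/3306.0) ≈ -1.540.
|ε| = 1.54 > 1, so demand is elastic. A price rise therefore reduces total revenue.

decrease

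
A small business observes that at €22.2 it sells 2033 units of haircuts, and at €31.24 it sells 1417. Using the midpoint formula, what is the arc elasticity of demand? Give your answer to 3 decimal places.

ΔQ = 1417 − 2033 = -616; ΔP = 31.24 − 22.2 = 9.04.
Midpoints: P̄ = 26.72, Q̄ = 1725.0.
ε = (ΔQ/ΔP)(P̄/Q̄) = (-616/9.04)(26.72/1725.0).

-1.056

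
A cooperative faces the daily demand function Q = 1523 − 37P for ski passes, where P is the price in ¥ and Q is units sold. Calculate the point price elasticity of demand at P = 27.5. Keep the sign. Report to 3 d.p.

-2.013

At P = 27.5, Q = 505.500.
dQ/dP = −37.
ε = (dQ/dP)(P/Q) = (-37)(27.5/505.500).
|ε| > 1, so demand is elastic at this price.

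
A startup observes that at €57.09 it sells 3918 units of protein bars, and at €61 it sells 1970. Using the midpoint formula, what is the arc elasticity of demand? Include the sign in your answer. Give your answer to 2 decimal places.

ΔQ = 1970 − 3918 = -1948; ΔP = 61 − 57.09 = 3.91.
Midpoints: P̄ = 59.05, Q̄ = 2944.0.
ε = (ΔQ/ΔP)(P̄/Q̄) = (-1948/3.91)(59.05/2944.0).

-9.99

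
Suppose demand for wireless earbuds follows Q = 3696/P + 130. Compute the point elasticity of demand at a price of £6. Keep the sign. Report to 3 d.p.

At P = 6, Q = 746.
dQ/dP = −3696/P² = -102.667.
ε = (dQ/dP)(P/Q) = (-102.667)(6/746).

-0.826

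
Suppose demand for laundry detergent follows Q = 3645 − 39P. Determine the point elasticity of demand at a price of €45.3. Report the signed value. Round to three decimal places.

At P = 45.3, Q = 1878.300.
dQ/dP = −39.
ε = (dQ/dP)(P/Q) = (-39)(45.3/1878.300).

-0.941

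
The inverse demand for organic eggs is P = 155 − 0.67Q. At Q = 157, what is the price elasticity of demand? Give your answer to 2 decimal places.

-0.47

At Q = 157, P = 155 − 0.67(157) = 49.81.
dP/dQ = −0.67, so dQ/dP = 1/(−0.67) = -1.493.
ε = (dQ/dP)(P/Q) = (-1.493)(49.81/157).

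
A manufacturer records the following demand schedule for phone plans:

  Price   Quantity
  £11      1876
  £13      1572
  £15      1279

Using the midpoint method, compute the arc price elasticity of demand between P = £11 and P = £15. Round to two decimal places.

-1.23

At P = 11, Q = 1876; at P = 15, Q = 1279.
ΔQ = -597, ΔP = 4. Midpoints: P̄ = 13.00, Q̄ = 1577.5.
ε = (ΔQ/ΔP)(P̄/Q̄) = (-597/4)(13.00/1577.5).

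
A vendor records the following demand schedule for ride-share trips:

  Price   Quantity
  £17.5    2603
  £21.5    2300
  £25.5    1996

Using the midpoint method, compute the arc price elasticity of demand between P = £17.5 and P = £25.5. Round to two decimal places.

At P = 17.5, Q = 2603; at P = 25.5, Q = 1996.
ΔQ = -607, ΔP = 8.0. Midpoints: P̄ = 21.50, Q̄ = 2299.5.
ε = (ΔQ/ΔP)(P̄/Q̄) = (-607/8.0)(21.50/2299.5).

-0.71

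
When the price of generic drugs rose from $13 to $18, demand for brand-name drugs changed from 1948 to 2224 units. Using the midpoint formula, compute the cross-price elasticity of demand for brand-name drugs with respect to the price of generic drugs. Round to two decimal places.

ΔQ_x = 2224 − 1948 = 276; ΔP_y = 18 − 13 = 5.
Midpoints: P̄_y = 15.50, Q̄_x = 2086.0.
ε_xy = (ΔQ_x/ΔP_y)(P̄_y/Q̄_x) = (276/5)(15.50/2086.0).

0.41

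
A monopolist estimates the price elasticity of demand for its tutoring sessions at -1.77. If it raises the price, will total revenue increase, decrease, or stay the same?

decrease

|ε| = 1.77 > 1, so demand is elastic. A price rise therefore reduces total revenue.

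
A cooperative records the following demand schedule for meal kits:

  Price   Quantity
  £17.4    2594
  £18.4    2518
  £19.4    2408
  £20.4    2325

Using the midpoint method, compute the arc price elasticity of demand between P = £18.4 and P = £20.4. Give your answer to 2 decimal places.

-0.77

At P = 18.4, Q = 2518; at P = 20.4, Q = 2325.
ΔQ = -193, ΔP = 2.0. Midpoints: P̄ = 19.40, Q̄ = 2421.5.
ε = (ΔQ/ΔP)(P̄/Q̄) = (-193/2.0)(19.40/2421.5).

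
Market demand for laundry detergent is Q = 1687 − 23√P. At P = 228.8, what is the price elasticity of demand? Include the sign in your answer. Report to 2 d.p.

-0.13

At P = 228.8, Q = 1339.099.
dQ/dP = −23/(2√P) = -0.760.
ε = (dQ/dP)(P/Q) = (-0.760)(228.8/1339.099).
|ε| < 1, so demand is inelastic at this price.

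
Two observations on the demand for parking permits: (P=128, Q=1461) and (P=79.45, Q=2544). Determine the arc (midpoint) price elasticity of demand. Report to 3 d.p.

-1.155

ΔQ = 2544 − 1461 = 1083; ΔP = 79.45 − 128 = -48.55.
Midpoints: P̄ = 103.72, Q̄ = 2002.5.
ε = (ΔQ/ΔP)(P̄/Q̄) = (1083/-48.55)(103.72/2002.5).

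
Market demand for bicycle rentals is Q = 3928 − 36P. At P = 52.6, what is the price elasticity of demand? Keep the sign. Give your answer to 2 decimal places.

-0.93

At P = 52.6, Q = 2034.400.
dQ/dP = −36.
ε = (dQ/dP)(P/Q) = (-36)(52.6/2034.400).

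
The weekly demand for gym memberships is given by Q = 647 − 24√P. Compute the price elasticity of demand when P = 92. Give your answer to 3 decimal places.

At P = 92, Q = 416.800.
dQ/dP = −24/(2√P) = -1.251.
ε = (dQ/dP)(P/Q) = (-1.251)(92/416.800).
|ε| < 1, so demand is inelastic at this price.

-0.276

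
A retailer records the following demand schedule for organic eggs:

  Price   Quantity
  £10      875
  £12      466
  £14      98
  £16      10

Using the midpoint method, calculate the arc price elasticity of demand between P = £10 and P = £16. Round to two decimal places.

At P = 10, Q = 875; at P = 16, Q = 10.
ΔQ = -865, ΔP = 6. Midpoints: P̄ = 13.00, Q̄ = 442.5.
ε = (ΔQ/ΔP)(P̄/Q̄) = (-865/6)(13.00/442.5).

-4.24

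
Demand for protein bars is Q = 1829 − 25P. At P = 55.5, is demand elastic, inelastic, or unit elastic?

Q = 441.500, dQ/dP = -25.
ε = (dQ/dP)(P/Q) ≈ -3.143.
|ε| = 3.14 > 1.

elastic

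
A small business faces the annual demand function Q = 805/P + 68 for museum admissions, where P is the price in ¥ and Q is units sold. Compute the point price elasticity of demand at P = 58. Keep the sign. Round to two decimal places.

At P = 58, Q = 81.879.
dQ/dP = −805/P² = -0.239.
ε = (dQ/dP)(P/Q) = (-0.239)(58/81.879).

-0.17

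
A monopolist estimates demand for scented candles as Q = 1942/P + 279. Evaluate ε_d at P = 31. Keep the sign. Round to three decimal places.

At P = 31, Q = 341.645.
dQ/dP = −1942/P² = -2.021.
ε = (dQ/dP)(P/Q) = (-2.021)(31/341.645).

-0.183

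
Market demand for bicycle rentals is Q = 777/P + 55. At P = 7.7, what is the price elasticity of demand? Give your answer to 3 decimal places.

-0.647

At P = 7.7, Q = 155.909.
dQ/dP = −777/P² = -13.105.
ε = (dQ/dP)(P/Q) = (-13.105)(7.7/155.909).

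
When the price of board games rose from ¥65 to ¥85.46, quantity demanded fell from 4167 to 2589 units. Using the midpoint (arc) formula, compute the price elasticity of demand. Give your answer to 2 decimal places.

-1.72

ΔQ = 2589 − 4167 = -1578; ΔP = 85.46 − 65 = 20.46.
Midpoints: P̄ = 75.23, Q̄ = 3378.0.
ε = (ΔQ/ΔP)(P̄/Q̄) = (-1578/20.46)(75.23/3378.0).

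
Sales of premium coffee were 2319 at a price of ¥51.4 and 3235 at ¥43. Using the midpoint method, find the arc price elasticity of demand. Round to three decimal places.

-1.853

ΔQ = 3235 − 2319 = 916; ΔP = 43 − 51.4 = -8.4.
Midpoints: P̄ = 47.20, Q̄ = 2777.0.
ε = (ΔQ/ΔP)(P̄/Q̄) = (916/-8.4)(47.20/2777.0).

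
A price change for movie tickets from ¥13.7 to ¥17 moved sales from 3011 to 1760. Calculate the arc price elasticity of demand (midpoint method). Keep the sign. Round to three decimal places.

ΔQ = 1760 − 3011 = -1251; ΔP = 17 − 13.7 = 3.3.
Midpoints: P̄ = 15.35, Q̄ = 2385.5.
ε = (ΔQ/ΔP)(P̄/Q̄) = (-1251/3.3)(15.35/2385.5).

-2.439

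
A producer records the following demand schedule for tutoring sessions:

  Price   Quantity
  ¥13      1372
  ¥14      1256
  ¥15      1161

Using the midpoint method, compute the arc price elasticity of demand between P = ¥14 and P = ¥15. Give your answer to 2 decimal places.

-1.14

At P = 14, Q = 1256; at P = 15, Q = 1161.
ΔQ = -95, ΔP = 1. Midpoints: P̄ = 14.50, Q̄ = 1208.5.
ε = (ΔQ/ΔP)(P̄/Q̄) = (-95/1)(14.50/1208.5).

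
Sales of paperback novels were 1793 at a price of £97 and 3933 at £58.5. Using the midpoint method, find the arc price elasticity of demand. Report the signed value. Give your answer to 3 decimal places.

ΔQ = 3933 − 1793 = 2140; ΔP = 58.5 − 97 = -38.5.
Midpoints: P̄ = 77.75, Q̄ = 2863.0.
ε = (ΔQ/ΔP)(P̄/Q̄) = (2140/-38.5)(77.75/2863.0).

-1.509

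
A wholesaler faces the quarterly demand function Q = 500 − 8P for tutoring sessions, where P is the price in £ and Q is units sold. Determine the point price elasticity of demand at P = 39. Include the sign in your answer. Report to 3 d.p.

At P = 39, Q = 188.
dQ/dP = −8.
ε = (dQ/dP)(P/Q) = (-8)(39/188).
|ε| > 1, so demand is elastic at this price.

-1.660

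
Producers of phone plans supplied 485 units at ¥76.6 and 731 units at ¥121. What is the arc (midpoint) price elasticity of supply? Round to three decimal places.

ΔQ = 731 − 485 = 246; ΔP = 121 − 76.6 = 44.4.
Midpoints: P̄ = 98.80, Q̄ = 608.0.
ε_s = (ΔQ/ΔP)(P̄/Q̄) = (246/44.4)(98.80/608.0).

0.900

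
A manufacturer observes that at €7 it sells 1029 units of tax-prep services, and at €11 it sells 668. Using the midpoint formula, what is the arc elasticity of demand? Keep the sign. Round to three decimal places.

-0.957

ΔQ = 668 − 1029 = -361; ΔP = 11 − 7 = 4.
Midpoints: P̄ = 9.00, Q̄ = 848.5.
ε = (ΔQ/ΔP)(P̄/Q̄) = (-361/4)(9.00/848.5).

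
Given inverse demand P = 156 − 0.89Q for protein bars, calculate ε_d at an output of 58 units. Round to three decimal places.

At Q = 58, P = 156 − 0.89(58) = 104.38.
dP/dQ = −0.89, so dQ/dP = 1/(−0.89) = -1.124.
ε = (dQ/dP)(P/Q) = (-1.124)(104.38/58).

-2.022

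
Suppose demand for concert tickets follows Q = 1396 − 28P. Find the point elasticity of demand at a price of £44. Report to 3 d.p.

At P = 44, Q = 164.
dQ/dP = −28.
ε = (dQ/dP)(P/Q) = (-28)(44/164).

-7.512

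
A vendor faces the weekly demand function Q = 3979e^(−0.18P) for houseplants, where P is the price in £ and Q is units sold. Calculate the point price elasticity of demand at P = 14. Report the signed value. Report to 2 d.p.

At P = 14, Q = 320.149.
dQ/dP = −0.18·3979e^(−0.18P) = −0.18Q = -57.627.
ε = (dQ/dP)(P/Q) = (-57.627)(14/320.149).
|ε| > 1, so demand is elastic at this price.

-2.52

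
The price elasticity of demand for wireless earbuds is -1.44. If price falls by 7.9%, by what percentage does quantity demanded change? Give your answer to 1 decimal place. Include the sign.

11.4%

%ΔQ ≈ ε × %ΔP = (-1.44)(-7.9%) = 11.38%.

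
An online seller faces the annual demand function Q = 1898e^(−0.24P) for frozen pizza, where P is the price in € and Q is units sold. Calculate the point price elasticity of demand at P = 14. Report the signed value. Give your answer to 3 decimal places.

At P = 14, Q = 65.928.
dQ/dP = −0.24·1898e^(−0.24P) = −0.24Q = -15.823.
ε = (dQ/dP)(P/Q) = (-15.823)(14/65.928).

-3.360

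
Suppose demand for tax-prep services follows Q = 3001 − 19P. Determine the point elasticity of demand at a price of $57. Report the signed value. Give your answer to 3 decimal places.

-0.565

At P = 57, Q = 1918.
dQ/dP = −19.
ε = (dQ/dP)(P/Q) = (-19)(57/1918).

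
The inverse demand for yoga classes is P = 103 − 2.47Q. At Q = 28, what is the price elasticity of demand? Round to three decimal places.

-0.489

At Q = 28, P = 103 − 2.47(28) = 33.84.
dP/dQ = −2.47, so dQ/dP = 1/(−2.47) = -0.405.
ε = (dQ/dP)(P/Q) = (-0.405)(33.84/28).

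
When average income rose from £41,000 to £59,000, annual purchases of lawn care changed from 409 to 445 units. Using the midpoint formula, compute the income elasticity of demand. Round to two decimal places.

ΔQ = 36, ΔI = 18000. Midpoints: Ī = 50,000, Q̄ = 427.0.
ε_I = (ΔQ/ΔI)(Ī/Q̄) = (36/18000)(50000/427.0).
ε_I > 0, so the good is normal.

0.23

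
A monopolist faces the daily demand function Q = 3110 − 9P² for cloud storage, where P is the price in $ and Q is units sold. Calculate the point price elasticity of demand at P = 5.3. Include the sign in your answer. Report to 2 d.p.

-0.18

At P = 5.3, Q = 2857.190.
dQ/dP = −18P = -95.400.
ε = (dQ/dP)(P/Q) = (-95.400)(5.3/2857.190).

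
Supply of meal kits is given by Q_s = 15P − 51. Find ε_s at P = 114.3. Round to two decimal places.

1.03

At P = 114.3, Q_s = 1663.50.
dQ_s/dP = 15.
ε_s = (dQ_s/dP)(P/Q_s) = (15)(114.3/1663.50).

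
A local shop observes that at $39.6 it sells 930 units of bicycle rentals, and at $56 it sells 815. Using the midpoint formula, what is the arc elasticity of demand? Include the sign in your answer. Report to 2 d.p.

ΔQ = 815 − 930 = -115; ΔP = 56 − 39.6 = 16.4.
Midpoints: P̄ = 47.80, Q̄ = 872.5.
ε = (ΔQ/ΔP)(P̄/Q̄) = (-115/16.4)(47.80/872.5).

-0.38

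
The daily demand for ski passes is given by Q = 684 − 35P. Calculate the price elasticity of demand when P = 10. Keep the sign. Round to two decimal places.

At P = 10, Q = 334.
dQ/dP = −35.
ε = (dQ/dP)(P/Q) = (-35)(10/334).

-1.05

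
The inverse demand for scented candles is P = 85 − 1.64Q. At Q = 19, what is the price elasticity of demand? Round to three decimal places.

At Q = 19, P = 85 − 1.64(19) = 53.84.
dP/dQ = −1.64, so dQ/dP = 1/(−1.64) = -0.610.
ε = (dQ/dP)(P/Q) = (-0.610)(53.84/19).

-1.728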